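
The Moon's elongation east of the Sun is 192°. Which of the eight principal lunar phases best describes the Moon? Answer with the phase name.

full moon

192° lies in the full moon sector of the 8-phase cycle.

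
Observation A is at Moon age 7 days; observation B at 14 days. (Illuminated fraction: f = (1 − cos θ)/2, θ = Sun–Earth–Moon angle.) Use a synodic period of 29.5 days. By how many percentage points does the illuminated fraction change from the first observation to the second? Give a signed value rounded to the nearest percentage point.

+53 percentage points

θ₁ = 360° × 7/29.5 = 85.4°, f₁ = (1 − cos θ₁)/2 = 0.460.
θ₂ = 360° × 14/29.5 = 170.8°, f₂ = (1 − cos θ₂)/2 = 0.994.
Change = f₂ − f₁ = +0.534 → +53 percentage points.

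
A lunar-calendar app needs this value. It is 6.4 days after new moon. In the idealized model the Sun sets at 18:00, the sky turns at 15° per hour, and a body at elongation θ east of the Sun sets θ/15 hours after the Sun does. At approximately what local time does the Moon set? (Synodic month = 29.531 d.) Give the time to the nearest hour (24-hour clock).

23:00

Elongation θ = 360° × 6.4/29.531 ≈ 78.0°.
The Moon trails the Sun by θ/15 = 78.0/15 ≈ 5.20 hours.
18:00 + 5.20 h ≈ 23:12 → 23:00 to the nearest hour.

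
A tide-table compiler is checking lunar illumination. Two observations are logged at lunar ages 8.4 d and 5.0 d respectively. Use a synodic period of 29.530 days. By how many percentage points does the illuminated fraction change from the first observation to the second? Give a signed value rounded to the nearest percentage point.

First observation: θ = 360°·8.4/29.530 = 102.4°, so f = 0.607.
Second observation: θ = 61.0°, f = 0.257.
Δf = 0.257 − 0.607 = -0.350, i.e. -35 pp.

-35 percentage points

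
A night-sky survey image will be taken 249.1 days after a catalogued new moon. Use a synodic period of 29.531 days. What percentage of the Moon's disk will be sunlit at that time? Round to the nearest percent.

Reduce mod P: 249.1 − 8×29.531 = 12.85 d into the current lunation.
Elongation θ = 360° × 12.85/29.531 ≈ 156.7°.
With cos θ = (-0.918), the lit fraction is (1 − (-0.918))/2 ≈ 0.959, so 96%.

96%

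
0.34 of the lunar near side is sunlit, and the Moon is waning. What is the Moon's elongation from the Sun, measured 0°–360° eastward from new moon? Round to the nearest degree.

cos θ = 1 − 2f = 0.320, giving a principal value of 71.3°.
Since the Moon is past full (waning), take the reflex angle: θ = 360° − 71.3° = 288.7°.

289°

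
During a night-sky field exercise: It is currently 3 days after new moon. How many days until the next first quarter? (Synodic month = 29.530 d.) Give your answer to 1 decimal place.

4.4 days

First quarter occurs at elongation 90°, i.e. at age 29.530 × 90/360 = 7.383 d.
That is 7.383 − 3 = 4.383 days ahead.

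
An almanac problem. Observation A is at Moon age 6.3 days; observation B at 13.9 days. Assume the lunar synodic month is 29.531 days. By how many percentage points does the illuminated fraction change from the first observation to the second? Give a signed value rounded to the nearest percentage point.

θ₁ = 360° × 6.3/29.531 = 76.8°, f₁ = (1 − cos θ₁)/2 = 0.386.
θ₂ = 360° × 13.9/29.531 = 169.4°, f₂ = (1 − cos θ₂)/2 = 0.992.
Change = f₂ − f₁ = +0.606 → +61 percentage points.

+61 percentage points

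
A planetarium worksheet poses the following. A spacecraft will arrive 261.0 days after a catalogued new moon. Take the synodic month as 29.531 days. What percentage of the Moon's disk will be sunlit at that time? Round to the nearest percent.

24%

Reduce mod P: 261.0 − 8×29.531 = 24.75 d into the current lunation.
The Moon has covered 24.75/29.531 of its cycle, so θ ≈ 360° × 24.75/29.531 = 301.7°.
Illuminated fraction = (1 − cos 301.7°)/2 = (1 − 0.526)/2 ≈ 0.237, so 24%.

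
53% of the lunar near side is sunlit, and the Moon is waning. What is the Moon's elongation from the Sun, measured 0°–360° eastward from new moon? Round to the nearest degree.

267°

Invert f = (1 − cos θ)/2 to get cos θ = 1 − 2(0.53) = -0.060, hence θ₀ = arccos -0.060 = 93.4°.
Waning ⇒ past full, so θ = 360° − 93.4° = 266.6°.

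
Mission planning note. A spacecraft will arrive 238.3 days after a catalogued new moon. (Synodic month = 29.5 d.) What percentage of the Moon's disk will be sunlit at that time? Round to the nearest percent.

238.3/29.5 = 8.078 lunations, so 8 complete cycles and 2.30 d into the next.
Phase angle: θ = 360°·(2.30 d)/(29.5 d) = 28.1°.
Illuminated fraction = (1 − cos 28.1°)/2 = (1 − 0.882)/2 ≈ 0.059, so 6%.

6%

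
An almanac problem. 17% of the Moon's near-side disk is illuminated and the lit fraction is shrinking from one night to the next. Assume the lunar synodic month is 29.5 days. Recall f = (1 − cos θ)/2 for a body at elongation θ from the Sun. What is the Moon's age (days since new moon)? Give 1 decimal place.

cos θ = 1 − 2f = 0.660, giving a principal value of 48.7°.
A waning Moon lies in 180°–360°, so θ = 360° − 48.7° = 311.3°.
That fraction of the synodic month is 311.3/360 × 29.5 d ≈ 25.51 d.

25.5 days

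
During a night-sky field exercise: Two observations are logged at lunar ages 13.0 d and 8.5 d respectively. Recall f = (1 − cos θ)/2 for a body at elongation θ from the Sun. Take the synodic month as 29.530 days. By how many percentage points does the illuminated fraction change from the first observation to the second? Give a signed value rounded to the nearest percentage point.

-35 percentage points

θ₁ = 360° × 13.0/29.530 = 158.5°, f₁ = (1 − cos θ₁)/2 = 0.965.
θ₂ = 360° × 8.5/29.530 = 103.6°, f₂ = (1 − cos θ₂)/2 = 0.618.
Change = f₂ − f₁ = -0.347 → -35 percentage points.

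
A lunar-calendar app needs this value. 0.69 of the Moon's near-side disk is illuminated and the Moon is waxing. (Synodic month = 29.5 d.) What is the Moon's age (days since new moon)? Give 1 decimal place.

9.2 days

From f = (1 − cos θ)/2: cos θ = 1 − 2×0.69 = -0.380; arccos → 112.3°.
Before full moon the principal value applies: θ = 112.3°.
Age = 29.5 × 112.3°/360° ≈ 9.21 days.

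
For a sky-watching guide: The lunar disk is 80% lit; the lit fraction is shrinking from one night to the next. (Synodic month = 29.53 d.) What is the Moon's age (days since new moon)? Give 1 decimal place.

From f = (1 − cos θ)/2: cos θ = 1 − 2×0.80 = -0.600; arccos → 126.9°.
A waning Moon lies in 180°–360°, so θ = 360° − 126.9° = 233.1°.
That fraction of the synodic month is 233.1/360 × 29.53 d ≈ 19.12 d.

19.1 days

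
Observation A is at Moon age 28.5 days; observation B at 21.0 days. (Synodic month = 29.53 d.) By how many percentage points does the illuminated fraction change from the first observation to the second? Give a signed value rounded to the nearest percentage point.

First observation: θ = 360°·28.5/29.53 = 347.4°, so f = 0.012.
Second observation: θ = 256.0°, f = 0.621.
Δf = 0.621 − 0.012 = +0.609, i.e. +61 pp.

+61 percentage points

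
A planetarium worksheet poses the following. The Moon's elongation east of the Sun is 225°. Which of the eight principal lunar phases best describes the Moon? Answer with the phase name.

The waning gibbous sector spans roughly 202°–248°; 225° falls inside it.

waning gibbous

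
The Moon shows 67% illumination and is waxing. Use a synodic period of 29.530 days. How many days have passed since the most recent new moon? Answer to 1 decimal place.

9.0 days

cos θ = 1 − 2f = -0.340, giving a principal value of 109.9°.
The Moon is waxing (0°–180°), so θ = 109.9° directly.
At 360°/29.530 d per day, 109.9° corresponds to 9.01 days.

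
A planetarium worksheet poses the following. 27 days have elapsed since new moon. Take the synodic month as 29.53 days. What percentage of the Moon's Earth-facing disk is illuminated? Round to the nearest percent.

7%

Elongation θ = 360° × 27/29.53 ≈ 329.2°.
Illuminated fraction = (1 − cos 329.2°)/2 = (1 − 0.859)/2 ≈ 0.071, so 7%.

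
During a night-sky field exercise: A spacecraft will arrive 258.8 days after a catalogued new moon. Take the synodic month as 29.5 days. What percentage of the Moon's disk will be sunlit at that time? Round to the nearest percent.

43%

Reduce mod P: 258.8 − 8×29.5 = 22.80 d into the current lunation.
The Moon has covered 22.80/29.5 of its cycle, so θ ≈ 360° × 22.80/29.5 = 278.2°.
Illuminated fraction = (1 − cos 278.2°)/2 = (1 − 0.143)/2 ≈ 0.428, so 43%.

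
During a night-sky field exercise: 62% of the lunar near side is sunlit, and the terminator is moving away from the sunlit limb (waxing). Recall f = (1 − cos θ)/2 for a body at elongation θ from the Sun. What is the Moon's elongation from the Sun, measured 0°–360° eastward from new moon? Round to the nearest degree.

104°

cos θ = 1 − 2f = -0.240, giving a principal value of 103.9°.
The Moon is waxing (0°–180°), so θ = 103.9° directly.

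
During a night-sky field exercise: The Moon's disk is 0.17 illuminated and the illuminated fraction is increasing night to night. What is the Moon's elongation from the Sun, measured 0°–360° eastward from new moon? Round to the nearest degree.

49°

cos θ = 1 − 2f = 0.660, giving a principal value of 48.7°.
Before full moon the principal value applies: θ = 48.7°.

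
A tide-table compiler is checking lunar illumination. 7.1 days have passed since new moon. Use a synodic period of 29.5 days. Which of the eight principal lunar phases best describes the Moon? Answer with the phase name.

θ ≈ 360° × 7.1/29.5 = 87°, which falls in the first quarter sector.

first quarter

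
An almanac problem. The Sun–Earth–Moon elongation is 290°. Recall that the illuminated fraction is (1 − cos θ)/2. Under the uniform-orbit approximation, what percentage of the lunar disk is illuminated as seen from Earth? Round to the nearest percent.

33%

f = (1 − cos 290°)/2 = (1 − 0.342)/2 ≈ 0.329, i.e. 33%.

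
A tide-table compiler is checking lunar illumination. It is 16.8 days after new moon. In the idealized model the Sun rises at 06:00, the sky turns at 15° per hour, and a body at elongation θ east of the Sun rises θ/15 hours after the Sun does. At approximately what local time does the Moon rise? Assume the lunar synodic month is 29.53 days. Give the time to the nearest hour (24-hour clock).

Phase angle: θ = 360°·(16.8 d)/(29.53 d) = 204.8°.
The Moon trails the Sun by θ/15 = 204.8/15 ≈ 13.65 hours.
06:00 + 13.65 h ≈ 19:39 → 20:00 to the nearest hour.

20:00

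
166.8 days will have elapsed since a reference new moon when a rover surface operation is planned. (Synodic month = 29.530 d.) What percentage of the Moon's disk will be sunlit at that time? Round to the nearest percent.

80%

Reduce mod P: 166.8 − 5×29.530 = 19.15 d into the current lunation.
The Moon has covered 19.15/29.530 of its cycle, so θ ≈ 360° × 19.15/29.530 = 233.5°.
Illuminated fraction = (1 − cos 233.5°)/2 = (1 − (-0.595))/2 ≈ 0.798, so 80%.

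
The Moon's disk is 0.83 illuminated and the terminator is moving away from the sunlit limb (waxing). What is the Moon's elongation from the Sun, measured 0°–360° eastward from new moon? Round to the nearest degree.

Invert f = (1 − cos θ)/2 to get cos θ = 1 − 2(0.83) = -0.660, hence θ₀ = arccos -0.660 = 131.3°.
The Moon is waxing (0°–180°), so θ = 131.3° directly.

131°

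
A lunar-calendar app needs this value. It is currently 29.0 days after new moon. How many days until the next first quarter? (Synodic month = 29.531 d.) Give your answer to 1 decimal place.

7.9 days

First quarter occurs at elongation 90°, i.e. at age 29.531 × 90/360 = 7.383 d.
This lunation's first quarter (7.383 d) has passed, so add one period: 36.914 − 29.0 = 7.914 days.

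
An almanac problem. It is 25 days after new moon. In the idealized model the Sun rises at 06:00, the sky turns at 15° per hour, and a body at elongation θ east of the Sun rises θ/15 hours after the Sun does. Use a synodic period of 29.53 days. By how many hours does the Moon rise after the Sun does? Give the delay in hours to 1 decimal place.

20.3 h

The Moon has covered 25/29.53 of its cycle, so θ ≈ 360° × 25/29.53 = 304.8°.
The Moon trails the Sun by θ/15 = 304.8/15 ≈ 20.32 hours.
So the Moon rises 20.32 h after the Sun.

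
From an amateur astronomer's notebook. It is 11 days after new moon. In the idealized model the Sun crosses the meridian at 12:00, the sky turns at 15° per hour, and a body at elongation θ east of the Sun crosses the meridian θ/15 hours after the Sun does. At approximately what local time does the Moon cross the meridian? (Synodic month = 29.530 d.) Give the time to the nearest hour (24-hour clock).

Phase angle: θ = 360°·(11 d)/(29.530 d) = 134.1°.
At 15° of sky rotation per hour, 134.1° corresponds to a 8.94 h lag.
12:00 + 8.94 h ≈ 20:56 → 21:00 to the nearest hour.

21:00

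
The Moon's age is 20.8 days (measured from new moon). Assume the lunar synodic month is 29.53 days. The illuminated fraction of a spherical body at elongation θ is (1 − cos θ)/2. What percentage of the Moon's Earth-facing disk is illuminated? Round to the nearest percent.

Phase angle: θ = 360°·(20.8 d)/(29.53 d) = 253.6°.
cos 253.6° = (-0.283), so f = (1 − (-0.283))/2 = 0.641, so 64%.

64%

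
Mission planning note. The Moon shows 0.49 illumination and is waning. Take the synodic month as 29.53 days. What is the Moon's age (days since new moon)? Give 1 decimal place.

22.2 days

From f = (1 − cos θ)/2: cos θ = 1 − 2×0.49 = 0.020; arccos → 88.9°.
Since the Moon is past full (waning), take the reflex angle: θ = 360° − 88.9° = 271.1°.
That fraction of the synodic month is 271.1/360 × 29.53 d ≈ 22.24 d.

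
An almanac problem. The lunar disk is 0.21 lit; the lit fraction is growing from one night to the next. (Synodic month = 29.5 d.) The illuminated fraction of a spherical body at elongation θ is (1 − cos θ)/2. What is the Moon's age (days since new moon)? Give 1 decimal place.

Invert f = (1 − cos θ)/2 to get cos θ = 1 − 2(0.21) = 0.580, hence θ₀ = arccos 0.580 = 54.5°.
Before full moon the principal value applies: θ = 54.5°.
Age = 29.5 × 54.5°/360° ≈ 4.47 days.

4.5 days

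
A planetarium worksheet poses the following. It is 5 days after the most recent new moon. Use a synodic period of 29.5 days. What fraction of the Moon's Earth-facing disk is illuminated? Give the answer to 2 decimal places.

0.26

Phase angle: θ = 360°·(5 d)/(29.5 d) = 61.0°.
Illuminated fraction = (1 − cos 61.0°)/2 = (1 − 0.485)/2 ≈ 0.258.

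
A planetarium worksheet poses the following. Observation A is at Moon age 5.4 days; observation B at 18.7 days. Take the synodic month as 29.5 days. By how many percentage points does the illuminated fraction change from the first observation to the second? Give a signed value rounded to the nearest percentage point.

+54 percentage points

θ₁ = 360° × 5.4/29.5 = 65.9°, f₁ = (1 − cos θ₁)/2 = 0.296.
θ₂ = 360° × 18.7/29.5 = 228.2°, f₂ = (1 − cos θ₂)/2 = 0.833.
Change = f₂ − f₁ = +0.537 → +54 percentage points.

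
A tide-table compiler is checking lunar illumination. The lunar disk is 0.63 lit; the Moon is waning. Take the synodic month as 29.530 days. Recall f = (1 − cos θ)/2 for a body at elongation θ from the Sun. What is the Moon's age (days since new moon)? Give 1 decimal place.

Invert f = (1 − cos θ)/2 to get cos θ = 1 − 2(0.63) = -0.260, hence θ₀ = arccos -0.260 = 105.1°.
Waning ⇒ past full, so θ = 360° − 105.1° = 254.9°.
At 360°/29.530 d per day, 254.9° corresponds to 20.91 days.

20.9 days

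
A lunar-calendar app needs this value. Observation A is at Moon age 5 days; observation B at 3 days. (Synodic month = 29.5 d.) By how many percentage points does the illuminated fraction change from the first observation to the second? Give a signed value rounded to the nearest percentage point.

-16 percentage points

θ₁ = 360° × 5/29.5 = 61.0°, f₁ = (1 − cos θ₁)/2 = 0.258.
θ₂ = 360° × 3/29.5 = 36.6°, f₂ = (1 − cos θ₂)/2 = 0.099.
Change = f₂ − f₁ = -0.159 → -16 percentage points.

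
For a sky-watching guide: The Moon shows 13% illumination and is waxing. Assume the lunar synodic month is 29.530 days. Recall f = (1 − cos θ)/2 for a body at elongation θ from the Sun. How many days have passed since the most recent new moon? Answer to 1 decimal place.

cos θ = 1 − 2f = 0.740, giving a principal value of 42.3°.
The Moon is waxing (0°–180°), so θ = 42.3° directly.
That fraction of the synodic month is 42.3/360 × 29.530 d ≈ 3.47 d.

3.5 days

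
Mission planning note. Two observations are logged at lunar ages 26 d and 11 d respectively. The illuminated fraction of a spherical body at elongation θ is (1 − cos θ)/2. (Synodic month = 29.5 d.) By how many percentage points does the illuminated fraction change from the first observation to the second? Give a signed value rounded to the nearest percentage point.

First observation: θ = 360°·26/29.5 = 317.3°, so f = 0.133.
Second observation: θ = 134.2°, f = 0.849.
Δf = 0.849 − 0.133 = +0.716, i.e. +72 pp.

+72 pp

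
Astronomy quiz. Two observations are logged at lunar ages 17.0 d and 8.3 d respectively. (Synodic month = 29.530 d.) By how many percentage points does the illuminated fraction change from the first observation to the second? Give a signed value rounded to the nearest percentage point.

-35 pp

First observation: θ = 360°·17.0/29.530 = 207.2°, so f = 0.945.
Second observation: θ = 101.2°, f = 0.597.
Δf = 0.597 − 0.945 = -0.348, i.e. -35 pp.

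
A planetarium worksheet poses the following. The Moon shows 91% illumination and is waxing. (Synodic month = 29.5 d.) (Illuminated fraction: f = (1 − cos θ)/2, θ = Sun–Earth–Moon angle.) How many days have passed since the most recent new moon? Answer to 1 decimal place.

cos θ = 1 − 2f = -0.820, giving a principal value of 145.1°.
Before full moon the principal value applies: θ = 145.1°.
That fraction of the synodic month is 145.1/360 × 29.5 d ≈ 11.89 d.

11.9 days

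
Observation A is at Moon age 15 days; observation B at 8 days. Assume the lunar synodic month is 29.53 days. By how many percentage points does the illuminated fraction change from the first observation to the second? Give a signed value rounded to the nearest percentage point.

-43 pp

θ₁ = 360° × 15/29.53 = 182.9°, f₁ = (1 − cos θ₁)/2 = 0.999.
θ₂ = 360° × 8/29.53 = 97.5°, f₂ = (1 − cos θ₂)/2 = 0.566.
Change = f₂ − f₁ = -0.434 → -43 percentage points.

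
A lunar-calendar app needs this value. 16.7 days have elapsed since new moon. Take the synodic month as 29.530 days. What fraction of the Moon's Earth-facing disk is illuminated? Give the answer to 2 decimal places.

Phase angle: θ = 360°·(16.7 d)/(29.530 d) = 203.6°.
cos 203.6° = (-0.916), so f = (1 − (-0.916))/2 = 0.958.

0.96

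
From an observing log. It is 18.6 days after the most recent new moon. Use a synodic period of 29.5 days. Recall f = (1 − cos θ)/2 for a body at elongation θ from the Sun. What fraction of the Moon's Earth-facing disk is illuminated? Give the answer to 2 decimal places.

Elongation θ = 360° × 18.6/29.5 ≈ 227.0°.
With cos θ = (-0.682), the lit fraction is (1 − (-0.682))/2 ≈ 0.841.

0.84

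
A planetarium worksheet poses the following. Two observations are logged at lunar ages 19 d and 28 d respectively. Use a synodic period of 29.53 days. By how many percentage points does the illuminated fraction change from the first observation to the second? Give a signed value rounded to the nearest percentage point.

θ₁ = 360° × 19/29.53 = 231.6°, f₁ = (1 − cos θ₁)/2 = 0.810.
θ₂ = 360° × 28/29.53 = 341.3°, f₂ = (1 − cos θ₂)/2 = 0.026.
Change = f₂ − f₁ = -0.784 → -78 percentage points.

-78 pp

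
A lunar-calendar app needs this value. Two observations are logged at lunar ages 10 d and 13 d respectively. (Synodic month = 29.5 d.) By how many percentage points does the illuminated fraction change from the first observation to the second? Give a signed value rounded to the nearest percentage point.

+20 pp

First observation: θ = 360°·10/29.5 = 122.0°, so f = 0.765.
Second observation: θ = 158.6°, f = 0.966.
Δf = 0.966 − 0.765 = +0.200, i.e. +20 pp.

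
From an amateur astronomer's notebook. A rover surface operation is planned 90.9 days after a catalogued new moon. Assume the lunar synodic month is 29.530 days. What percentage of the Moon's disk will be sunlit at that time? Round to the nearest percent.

90.9/29.530 = 3.078 lunations, so 3 complete cycles and 2.31 d into the next.
Phase angle: θ = 360°·(2.31 d)/(29.530 d) = 28.2°.
Illuminated fraction = (1 − cos 28.2°)/2 = (1 − 0.882)/2 ≈ 0.059, so 6%.

6%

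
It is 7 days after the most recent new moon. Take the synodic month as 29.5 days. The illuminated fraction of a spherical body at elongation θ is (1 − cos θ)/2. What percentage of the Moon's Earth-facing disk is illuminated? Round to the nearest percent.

46%

The Moon has covered 7/29.5 of its cycle, so θ ≈ 360° × 7/29.5 = 85.4°.
cos 85.4° = 0.080, so f = (1 − 0.080)/2 = 0.460, so 46%.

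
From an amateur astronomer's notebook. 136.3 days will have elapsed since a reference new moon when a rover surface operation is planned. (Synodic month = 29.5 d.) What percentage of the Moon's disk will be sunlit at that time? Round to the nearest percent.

136.3 d spans 4 complete synodic months (4 × 29.5 = 118.00 d) plus 18.30 d.
Phase angle: θ = 360°·(18.30 d)/(29.5 d) = 223.3°.
cos 223.3° = (-0.728), so f = (1 − (-0.728))/2 = 0.864, so 86%.

86%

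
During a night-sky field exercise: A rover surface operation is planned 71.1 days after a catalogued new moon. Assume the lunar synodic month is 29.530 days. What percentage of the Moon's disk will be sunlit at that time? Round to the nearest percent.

92%

71.1/29.530 = 2.408 lunations, so 2 complete cycles and 12.04 d into the next.
Elongation θ = 360° × 12.04/29.530 ≈ 146.8°.
With cos θ = (-0.837), the lit fraction is (1 − (-0.837))/2 ≈ 0.918, so 92%.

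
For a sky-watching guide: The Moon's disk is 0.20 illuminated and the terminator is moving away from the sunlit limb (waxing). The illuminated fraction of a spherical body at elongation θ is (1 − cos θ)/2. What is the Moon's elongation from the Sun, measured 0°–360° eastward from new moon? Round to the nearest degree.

From f = (1 − cos θ)/2: cos θ = 1 − 2×0.20 = 0.600; arccos → 53.1°.
Before full moon the principal value applies: θ = 53.1°.

53°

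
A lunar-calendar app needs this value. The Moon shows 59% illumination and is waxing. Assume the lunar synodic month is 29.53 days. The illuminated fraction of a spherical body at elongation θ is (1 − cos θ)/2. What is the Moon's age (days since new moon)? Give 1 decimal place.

8.2 days

From f = (1 − cos θ)/2: cos θ = 1 − 2×0.59 = -0.180; arccos → 100.4°.
Waxing ⇒ before full, so θ = 100.4°.
That fraction of the synodic month is 100.4/360 × 29.53 d ≈ 8.23 d.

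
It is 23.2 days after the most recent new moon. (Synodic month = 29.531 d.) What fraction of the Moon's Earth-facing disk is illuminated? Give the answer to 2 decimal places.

The Moon has covered 23.2/29.531 of its cycle, so θ ≈ 360° × 23.2/29.531 = 282.8°.
Illuminated fraction = (1 − cos 282.8°)/2 = (1 − 0.222)/2 ≈ 0.389.

0.39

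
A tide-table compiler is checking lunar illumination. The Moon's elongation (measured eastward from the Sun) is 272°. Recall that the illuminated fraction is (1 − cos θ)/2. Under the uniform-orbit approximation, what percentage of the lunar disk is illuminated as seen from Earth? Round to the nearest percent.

48%

cos 272° = 0.035, so f = (1 − 0.035)/2 = 0.483, i.e. 48%.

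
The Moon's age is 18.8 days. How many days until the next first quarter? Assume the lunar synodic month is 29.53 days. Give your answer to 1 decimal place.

First quarter is 0.25 of the way through the cycle: age 0.25 × 29.53 = 7.383 d.
This lunation's first quarter (7.383 d) has passed, so add one period: 36.913 − 18.8 = 18.113 days.

18.1 days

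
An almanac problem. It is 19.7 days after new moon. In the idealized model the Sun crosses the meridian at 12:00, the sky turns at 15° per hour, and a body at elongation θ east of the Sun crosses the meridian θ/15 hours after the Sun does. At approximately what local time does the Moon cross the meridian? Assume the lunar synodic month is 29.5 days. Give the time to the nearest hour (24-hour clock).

04:00

The Moon has covered 19.7/29.5 of its cycle, so θ ≈ 360° × 19.7/29.5 = 240.4°.
The Moon trails the Sun by θ/15 = 240.4/15 ≈ 16.03 hours.
12:00 + 16.03 h ≈ 04:02 → 04:00 to the nearest hour.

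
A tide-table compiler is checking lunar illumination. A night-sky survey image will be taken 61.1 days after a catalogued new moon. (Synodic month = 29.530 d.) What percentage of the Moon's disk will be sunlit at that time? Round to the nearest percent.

5%

Reduce mod P: 61.1 − 2×29.530 = 2.04 d into the current lunation.
Phase angle: θ = 360°·(2.04 d)/(29.530 d) = 24.9°.
Illuminated fraction = (1 − cos 24.9°)/2 = (1 − 0.907)/2 ≈ 0.046, so 5%.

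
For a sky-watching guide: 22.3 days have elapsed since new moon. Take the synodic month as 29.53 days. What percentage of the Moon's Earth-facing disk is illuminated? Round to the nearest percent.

48%

Elongation θ = 360° × 22.3/29.53 ≈ 271.9°.
With cos θ = 0.032, the lit fraction is (1 − 0.032)/2 ≈ 0.484, so 48%.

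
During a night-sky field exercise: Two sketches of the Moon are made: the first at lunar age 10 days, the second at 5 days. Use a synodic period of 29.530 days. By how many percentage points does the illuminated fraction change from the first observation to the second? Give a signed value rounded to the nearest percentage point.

-51 percentage points

First observation: θ = 360°·10/29.530 = 121.9°, so f = 0.764.
Second observation: θ = 61.0°, f = 0.257.
Δf = 0.257 − 0.764 = -0.507, i.e. -51 pp.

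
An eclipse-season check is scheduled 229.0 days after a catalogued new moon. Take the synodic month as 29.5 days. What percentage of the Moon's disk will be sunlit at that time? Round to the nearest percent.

46%

229.0/29.5 = 7.763 lunations, so 7 complete cycles and 22.50 d into the next.
Elongation θ = 360° × 22.50/29.5 ≈ 274.6°.
cos 274.6° = 0.080, so f = (1 − 0.080)/2 = 0.460, so 46%.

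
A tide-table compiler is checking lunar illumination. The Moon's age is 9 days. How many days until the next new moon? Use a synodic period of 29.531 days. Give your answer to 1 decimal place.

20.5 days

One full lunation from the last new moon is 29.531 d; remaining = 29.531 − 9 = 20.531 d.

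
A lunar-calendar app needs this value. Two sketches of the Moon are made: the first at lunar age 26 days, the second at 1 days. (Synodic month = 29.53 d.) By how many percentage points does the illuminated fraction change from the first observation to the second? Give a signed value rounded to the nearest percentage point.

First observation: θ = 360°·26/29.53 = 317.0°, so f = 0.135.
Second observation: θ = 12.2°, f = 0.011.
Δf = 0.011 − 0.135 = -0.123, i.e. -12 pp.

-12 pp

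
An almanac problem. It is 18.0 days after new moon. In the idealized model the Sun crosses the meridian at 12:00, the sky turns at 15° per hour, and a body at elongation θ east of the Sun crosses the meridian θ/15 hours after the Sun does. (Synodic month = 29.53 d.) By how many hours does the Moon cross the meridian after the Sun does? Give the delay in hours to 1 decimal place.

14.6 h

Phase angle: θ = 360°·(18.0 d)/(29.53 d) = 219.4°.
The Moon trails the Sun by θ/15 = 219.4/15 ≈ 14.63 hours.
So the Moon crosses the meridian 14.63 h after the Sun.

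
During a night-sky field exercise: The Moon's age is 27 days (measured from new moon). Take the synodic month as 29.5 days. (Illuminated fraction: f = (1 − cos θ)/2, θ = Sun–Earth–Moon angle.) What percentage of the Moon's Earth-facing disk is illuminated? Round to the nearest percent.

7%

Phase angle: θ = 360°·(27 d)/(29.5 d) = 329.5°.
Illuminated fraction = (1 − cos 329.5°)/2 = (1 − 0.862)/2 ≈ 0.069, so 7%.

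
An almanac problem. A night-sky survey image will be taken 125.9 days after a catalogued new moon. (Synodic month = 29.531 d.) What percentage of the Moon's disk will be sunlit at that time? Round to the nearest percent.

Reduce mod P: 125.9 − 4×29.531 = 7.78 d into the current lunation.
Phase angle: θ = 360°·(7.78 d)/(29.531 d) = 94.8°.
With cos θ = (-0.084), the lit fraction is (1 − (-0.084))/2 ≈ 0.542, so 54%.

54%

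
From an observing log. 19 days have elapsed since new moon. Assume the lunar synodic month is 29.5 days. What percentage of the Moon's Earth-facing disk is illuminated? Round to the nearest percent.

81%

Elongation θ = 360° × 19/29.5 ≈ 231.9°.
cos 231.9° = (-0.618), so f = (1 − (-0.618))/2 = 0.809, so 81%.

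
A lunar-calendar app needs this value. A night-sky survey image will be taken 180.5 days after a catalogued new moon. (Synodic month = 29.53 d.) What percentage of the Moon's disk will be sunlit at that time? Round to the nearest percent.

180.5/29.53 = 6.112 lunations, so 6 complete cycles and 3.32 d into the next.
Elongation θ = 360° × 3.32/29.53 ≈ 40.5°.
cos 40.5° = 0.761, so f = (1 − 0.761)/2 = 0.120, so 12%.

12%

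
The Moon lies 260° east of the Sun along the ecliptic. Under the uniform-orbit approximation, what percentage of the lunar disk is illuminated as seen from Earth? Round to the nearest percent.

59%

cos 260° = (-0.174), so f = (1 − (-0.174))/2 = 0.587, i.e. 59%.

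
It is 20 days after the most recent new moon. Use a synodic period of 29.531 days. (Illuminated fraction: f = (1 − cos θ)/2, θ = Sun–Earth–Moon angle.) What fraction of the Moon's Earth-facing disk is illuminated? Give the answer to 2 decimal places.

Phase angle: θ = 360°·(20 d)/(29.531 d) = 243.8°.
Illuminated fraction = (1 − cos 243.8°)/2 = (1 − (-0.441))/2 ≈ 0.721.

0.72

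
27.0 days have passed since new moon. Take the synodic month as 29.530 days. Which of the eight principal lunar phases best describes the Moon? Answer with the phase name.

θ ≈ 360° × 27.0/29.530 = 329°, which falls in the waning crescent sector.

waning crescent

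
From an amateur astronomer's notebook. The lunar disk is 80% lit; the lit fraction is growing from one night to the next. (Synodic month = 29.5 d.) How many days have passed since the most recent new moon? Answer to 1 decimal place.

From f = (1 − cos θ)/2: cos θ = 1 − 2×0.80 = -0.600; arccos → 126.9°.
Waxing ⇒ before full, so θ = 126.9°.
Age = 29.5 × 126.9°/360° ≈ 10.40 days.

10.4 days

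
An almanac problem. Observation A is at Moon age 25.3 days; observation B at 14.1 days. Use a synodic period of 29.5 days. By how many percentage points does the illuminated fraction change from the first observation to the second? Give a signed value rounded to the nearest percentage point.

+81 pp

First observation: θ = 360°·25.3/29.5 = 308.7°, so f = 0.187.
Second observation: θ = 172.1°, f = 0.995.
Δf = 0.995 − 0.187 = +0.808, i.e. +81 pp.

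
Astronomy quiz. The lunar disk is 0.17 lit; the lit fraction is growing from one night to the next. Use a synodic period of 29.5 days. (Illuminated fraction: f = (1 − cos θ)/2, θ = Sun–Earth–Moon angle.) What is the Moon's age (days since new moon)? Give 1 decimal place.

From f = (1 − cos θ)/2: cos θ = 1 − 2×0.17 = 0.660; arccos → 48.7°.
Before full moon the principal value applies: θ = 48.7°.
That fraction of the synodic month is 48.7/360 × 29.5 d ≈ 3.99 d.

4.0 days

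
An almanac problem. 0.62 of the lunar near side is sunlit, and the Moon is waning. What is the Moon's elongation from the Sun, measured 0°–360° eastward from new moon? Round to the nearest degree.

256°

cos θ = 1 − 2f = -0.240, giving a principal value of 103.9°.
Waning ⇒ past full, so θ = 360° − 103.9° = 256.1°.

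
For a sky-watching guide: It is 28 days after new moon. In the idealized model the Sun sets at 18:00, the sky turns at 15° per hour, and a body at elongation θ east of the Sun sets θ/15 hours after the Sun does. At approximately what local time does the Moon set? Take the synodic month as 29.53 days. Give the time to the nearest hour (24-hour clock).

17:00

The Moon has covered 28/29.53 of its cycle, so θ ≈ 360° × 28/29.53 = 341.3°.
At 15° of sky rotation per hour, 341.3° corresponds to a 22.76 h lag.
18:00 + 22.76 h ≈ 16:45 → 17:00 to the nearest hour.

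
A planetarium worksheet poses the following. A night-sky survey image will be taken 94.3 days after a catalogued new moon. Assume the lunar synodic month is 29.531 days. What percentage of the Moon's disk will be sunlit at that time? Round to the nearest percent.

33%

94.3/29.531 = 3.193 lunations, so 3 complete cycles and 5.71 d into the next.
The Moon has covered 5.71/29.531 of its cycle, so θ ≈ 360° × 5.71/29.531 = 69.6°.
cos 69.6° = 0.349, so f = (1 − 0.349)/2 = 0.325, so 33%.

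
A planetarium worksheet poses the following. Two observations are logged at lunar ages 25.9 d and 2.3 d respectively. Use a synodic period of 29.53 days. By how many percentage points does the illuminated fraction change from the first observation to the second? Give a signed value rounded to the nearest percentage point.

First observation: θ = 360°·25.9/29.53 = 315.7°, so f = 0.142.
Second observation: θ = 28.0°, f = 0.059.
Δf = 0.059 − 0.142 = -0.083, i.e. -8 pp.

-8 pp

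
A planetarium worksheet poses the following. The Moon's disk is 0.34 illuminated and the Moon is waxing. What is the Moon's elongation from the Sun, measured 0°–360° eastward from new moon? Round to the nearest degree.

Invert f = (1 − cos θ)/2 to get cos θ = 1 − 2(0.34) = 0.320, hence θ₀ = arccos 0.320 = 71.3°.
The Moon is waxing (0°–180°), so θ = 71.3° directly.

71°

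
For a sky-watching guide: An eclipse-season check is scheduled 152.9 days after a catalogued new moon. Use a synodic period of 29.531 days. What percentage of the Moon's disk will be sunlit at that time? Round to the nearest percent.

152.9/29.531 = 5.178 lunations, so 5 complete cycles and 5.25 d into the next.
Phase angle: θ = 360°·(5.25 d)/(29.531 d) = 63.9°.
Illuminated fraction = (1 − cos 63.9°)/2 = (1 − 0.439)/2 ≈ 0.280, so 28%.

28%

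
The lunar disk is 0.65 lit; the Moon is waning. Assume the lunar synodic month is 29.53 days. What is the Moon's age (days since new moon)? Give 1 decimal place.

cos θ = 1 − 2f = -0.300, giving a principal value of 107.5°.
Since the Moon is past full (waning), take the reflex angle: θ = 360° − 107.5° = 252.5°.
That fraction of the synodic month is 252.5/360 × 29.53 d ≈ 20.72 d.

20.7 days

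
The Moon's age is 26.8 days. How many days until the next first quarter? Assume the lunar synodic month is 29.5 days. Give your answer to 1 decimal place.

First quarter occurs at elongation 90°, i.e. at age 29.5 × 90/360 = 7.375 d.
This lunation's first quarter (7.375 d) has passed, so add one period: 36.875 − 26.8 = 10.075 days.

10.1 days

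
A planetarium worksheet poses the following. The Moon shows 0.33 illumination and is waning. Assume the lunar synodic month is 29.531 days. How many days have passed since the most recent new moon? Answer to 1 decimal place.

Invert f = (1 − cos θ)/2 to get cos θ = 1 − 2(0.33) = 0.340, hence θ₀ = arccos 0.340 = 70.1°.
Since the Moon is past full (waning), take the reflex angle: θ = 360° − 70.1° = 289.9°.
That fraction of the synodic month is 289.9/360 × 29.531 d ≈ 23.78 d.

23.8 days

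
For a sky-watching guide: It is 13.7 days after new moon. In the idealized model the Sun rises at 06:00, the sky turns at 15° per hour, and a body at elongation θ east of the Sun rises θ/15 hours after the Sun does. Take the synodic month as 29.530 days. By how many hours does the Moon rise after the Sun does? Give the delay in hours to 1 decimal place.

11.1 h

Elongation θ = 360° × 13.7/29.530 ≈ 167.0°.
The Moon trails the Sun by θ/15 = 167.0/15 ≈ 11.13 hours.
So the Moon rises 11.13 h after the Sun.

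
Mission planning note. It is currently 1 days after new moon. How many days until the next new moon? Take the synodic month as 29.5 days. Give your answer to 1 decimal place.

The next new moon completes the synodic month: 29.5 − 1 = 28.500 days.

28.5 days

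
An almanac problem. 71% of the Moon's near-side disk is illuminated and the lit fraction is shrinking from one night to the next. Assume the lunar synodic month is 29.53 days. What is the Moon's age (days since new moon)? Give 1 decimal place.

cos θ = 1 − 2f = -0.420, giving a principal value of 114.8°.
Since the Moon is past full (waning), take the reflex angle: θ = 360° − 114.8° = 245.2°.
Age = 29.53 × 245.2°/360° ≈ 20.11 days.

20.1 days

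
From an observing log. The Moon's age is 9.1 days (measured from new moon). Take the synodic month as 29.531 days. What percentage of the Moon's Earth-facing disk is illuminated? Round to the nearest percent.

68%

Elongation θ = 360° × 9.1/29.531 ≈ 110.9°.
Illuminated fraction = (1 − cos 110.9°)/2 = (1 − (-0.357))/2 ≈ 0.679, so 68%.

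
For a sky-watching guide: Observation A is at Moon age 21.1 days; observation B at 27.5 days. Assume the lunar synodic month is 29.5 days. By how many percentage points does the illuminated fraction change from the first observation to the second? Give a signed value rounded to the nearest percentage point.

First observation: θ = 360°·21.1/29.5 = 257.5°, so f = 0.608.
Second observation: θ = 335.6°, f = 0.045.
Δf = 0.045 − 0.608 = -0.564, i.e. -56 pp.

-56 pp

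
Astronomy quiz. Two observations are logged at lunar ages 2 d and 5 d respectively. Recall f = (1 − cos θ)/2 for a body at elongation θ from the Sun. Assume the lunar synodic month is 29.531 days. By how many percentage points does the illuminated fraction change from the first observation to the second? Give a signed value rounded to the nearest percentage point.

θ₁ = 360° × 2/29.531 = 24.4°, f₁ = (1 − cos θ₁)/2 = 0.045.
θ₂ = 360° × 5/29.531 = 61.0°, f₂ = (1 − cos θ₂)/2 = 0.257.
Change = f₂ − f₁ = +0.213 → +21 percentage points.

+21 percentage points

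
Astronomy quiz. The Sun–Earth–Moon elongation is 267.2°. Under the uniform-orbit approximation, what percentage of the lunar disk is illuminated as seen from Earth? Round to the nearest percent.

cos 267.2° = (-0.049), so f = (1 − (-0.049))/2 = 0.524, i.e. 52%.

52%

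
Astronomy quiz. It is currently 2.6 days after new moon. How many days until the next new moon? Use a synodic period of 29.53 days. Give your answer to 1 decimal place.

One full lunation from the last new moon is 29.53 d; remaining = 29.53 − 2.6 = 26.930 d.

26.9 days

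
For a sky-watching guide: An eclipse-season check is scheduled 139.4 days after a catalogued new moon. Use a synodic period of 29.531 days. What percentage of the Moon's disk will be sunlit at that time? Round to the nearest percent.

59%

139.4/29.531 = 4.720 lunations, so 4 complete cycles and 21.28 d into the next.
Phase angle: θ = 360°·(21.28 d)/(29.531 d) = 259.4°.
Illuminated fraction = (1 − cos 259.4°)/2 = (1 − (-0.185))/2 ≈ 0.592, so 59%.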